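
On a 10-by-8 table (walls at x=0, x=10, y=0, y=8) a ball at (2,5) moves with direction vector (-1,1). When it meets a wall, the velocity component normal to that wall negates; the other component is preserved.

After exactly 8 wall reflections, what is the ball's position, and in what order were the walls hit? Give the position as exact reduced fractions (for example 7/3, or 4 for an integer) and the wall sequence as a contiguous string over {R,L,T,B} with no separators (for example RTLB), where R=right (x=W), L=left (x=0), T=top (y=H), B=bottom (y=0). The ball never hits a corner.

Final position: (10,5)
Wall sequence: LTBRTLBR

1. t=2 → L at (0,7); v=(1,1)
2. t=1 → T at (1,8); v=(1,-1)
3. t=8 → B at (9,0); v=(1,1)
4. t=1 → R at (10,1); v=(-1,1)
5. t=7 → T at (3,8); v=(-1,-1)
6. t=3 → L at (0,5); v=(1,-1)
7. t=5 → B at (5,0); v=(1,1)
8. t=5 → R at (10,5); v=(-1,1)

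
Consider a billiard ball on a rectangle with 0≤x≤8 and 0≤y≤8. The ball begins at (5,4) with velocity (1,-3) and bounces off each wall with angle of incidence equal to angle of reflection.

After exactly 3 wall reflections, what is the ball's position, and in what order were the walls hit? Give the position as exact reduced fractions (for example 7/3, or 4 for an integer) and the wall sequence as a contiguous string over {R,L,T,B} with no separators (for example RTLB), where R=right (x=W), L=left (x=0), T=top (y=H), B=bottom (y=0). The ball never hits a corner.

1. t=4/3 → B at (19/3,0); v=(1,3)
2. t=5/3 → R at (8,5); v=(-1,3)
3. t=1 → T at (7,8); v=(-1,-3)

Final position: (7,8)
Wall sequence: BRT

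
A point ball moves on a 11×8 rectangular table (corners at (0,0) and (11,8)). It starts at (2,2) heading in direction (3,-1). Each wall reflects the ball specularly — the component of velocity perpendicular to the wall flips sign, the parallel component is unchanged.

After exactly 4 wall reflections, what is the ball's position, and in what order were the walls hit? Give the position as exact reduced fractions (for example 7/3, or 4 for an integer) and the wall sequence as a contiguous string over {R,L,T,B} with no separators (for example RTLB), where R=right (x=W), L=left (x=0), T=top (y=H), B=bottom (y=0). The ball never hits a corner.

Final position: (10,8)
Wall sequence: BRLT

1. t=2 → B at (8,0); v=(3,1)
2. t=1 → R at (11,1); v=(-3,1)
3. t=11/3 → L at (0,14/3); v=(3,1)
4. t=10/3 → T at (10,8); v=(3,-1)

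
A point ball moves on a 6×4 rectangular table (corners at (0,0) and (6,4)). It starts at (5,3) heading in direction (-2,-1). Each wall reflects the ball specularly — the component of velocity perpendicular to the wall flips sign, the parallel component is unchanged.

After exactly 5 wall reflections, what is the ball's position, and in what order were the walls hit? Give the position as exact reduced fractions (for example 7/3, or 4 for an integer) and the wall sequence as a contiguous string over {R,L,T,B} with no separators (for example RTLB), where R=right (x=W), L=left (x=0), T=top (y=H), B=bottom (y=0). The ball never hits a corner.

1. t=5/2 → L at (0,1/2); v=(2,-1)
2. t=1/2 → B at (1,0); v=(2,1)
3. t=5/2 → R at (6,5/2); v=(-2,1)
4. t=3/2 → T at (3,4); v=(-2,-1)
5. t=3/2 → L at (0,5/2); v=(2,-1)

Final position: (0,5/2)
Wall sequence: LBRTL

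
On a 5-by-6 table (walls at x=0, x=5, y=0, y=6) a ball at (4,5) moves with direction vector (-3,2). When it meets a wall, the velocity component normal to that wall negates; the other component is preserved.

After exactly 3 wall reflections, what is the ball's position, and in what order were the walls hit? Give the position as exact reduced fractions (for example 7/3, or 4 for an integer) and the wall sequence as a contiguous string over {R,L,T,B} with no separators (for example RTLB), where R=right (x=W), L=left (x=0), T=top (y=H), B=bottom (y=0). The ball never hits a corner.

1. t=1/2 → T at (5/2,6); v=(-3,-2)
2. t=5/6 → L at (0,13/3); v=(3,-2)
3. t=5/3 → R at (5,1); v=(-3,-2)

Final position: (5,1)
Wall sequence: TLR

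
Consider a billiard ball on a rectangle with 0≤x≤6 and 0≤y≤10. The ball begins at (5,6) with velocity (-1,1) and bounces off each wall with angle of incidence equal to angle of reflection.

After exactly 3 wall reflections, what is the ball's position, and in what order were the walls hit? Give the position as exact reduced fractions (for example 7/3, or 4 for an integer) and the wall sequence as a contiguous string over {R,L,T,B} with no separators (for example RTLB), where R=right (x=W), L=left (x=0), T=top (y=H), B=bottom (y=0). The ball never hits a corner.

Final position: (6,3)
Wall sequence: TLR

1. t=4 → T at (1,10); v=(-1,-1)
2. t=1 → L at (0,9); v=(1,-1)
3. t=6 → R at (6,3); v=(-1,-1)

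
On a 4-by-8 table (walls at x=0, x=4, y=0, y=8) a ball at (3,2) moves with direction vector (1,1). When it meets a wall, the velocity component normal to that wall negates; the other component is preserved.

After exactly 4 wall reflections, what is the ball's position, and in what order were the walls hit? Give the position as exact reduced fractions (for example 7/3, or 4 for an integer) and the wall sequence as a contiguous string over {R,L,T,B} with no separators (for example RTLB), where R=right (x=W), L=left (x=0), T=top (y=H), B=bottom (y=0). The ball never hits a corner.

1. t=1 → R at (4,3); v=(-1,1)
2. t=4 → L at (0,7); v=(1,1)
3. t=1 → T at (1,8); v=(1,-1)
4. t=3 → R at (4,5); v=(-1,-1)

Final position: (4,5)
Wall sequence: RLTR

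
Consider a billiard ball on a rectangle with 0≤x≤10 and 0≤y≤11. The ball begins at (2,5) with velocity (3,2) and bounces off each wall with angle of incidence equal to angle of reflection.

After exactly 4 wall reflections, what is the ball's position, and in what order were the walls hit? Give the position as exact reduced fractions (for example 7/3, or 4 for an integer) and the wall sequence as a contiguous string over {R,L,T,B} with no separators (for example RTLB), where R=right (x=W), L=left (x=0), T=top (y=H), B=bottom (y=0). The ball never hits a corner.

1. t=8/3 → R at (10,31/3); v=(-3,2)
2. t=1/3 → T at (9,11); v=(-3,-2)
3. t=3 → L at (0,5); v=(3,-2)
4. t=5/2 → B at (15/2,0); v=(3,2)

Final position: (15/2,0)
Wall sequence: RTLB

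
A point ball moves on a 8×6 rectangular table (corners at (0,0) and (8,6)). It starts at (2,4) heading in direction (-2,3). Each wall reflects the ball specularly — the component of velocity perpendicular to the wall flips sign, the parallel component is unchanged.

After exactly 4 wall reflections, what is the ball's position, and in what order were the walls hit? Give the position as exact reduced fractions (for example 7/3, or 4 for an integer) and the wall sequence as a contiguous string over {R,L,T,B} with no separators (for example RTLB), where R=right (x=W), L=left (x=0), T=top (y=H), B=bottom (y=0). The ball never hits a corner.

1. t=2/3 → T at (2/3,6); v=(-2,-3)
2. t=1/3 → L at (0,5); v=(2,-3)
3. t=5/3 → B at (10/3,0); v=(2,3)
4. t=2 → T at (22/3,6); v=(2,-3)

Final position: (22/3,6)
Wall sequence: TLBT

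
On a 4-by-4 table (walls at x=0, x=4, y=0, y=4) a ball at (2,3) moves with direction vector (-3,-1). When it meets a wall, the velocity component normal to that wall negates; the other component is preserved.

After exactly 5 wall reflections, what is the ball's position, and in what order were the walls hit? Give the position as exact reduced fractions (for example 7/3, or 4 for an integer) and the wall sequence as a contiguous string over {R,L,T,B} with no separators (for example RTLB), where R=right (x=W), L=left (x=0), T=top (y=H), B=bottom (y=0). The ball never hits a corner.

1. t=2/3 → L at (0,7/3); v=(3,-1)
2. t=4/3 → R at (4,1); v=(-3,-1)
3. t=1 → B at (1,0); v=(-3,1)
4. t=1/3 → L at (0,1/3); v=(3,1)
5. t=4/3 → R at (4,5/3); v=(-3,1)

Final position: (4,5/3)
Wall sequence: LRBLR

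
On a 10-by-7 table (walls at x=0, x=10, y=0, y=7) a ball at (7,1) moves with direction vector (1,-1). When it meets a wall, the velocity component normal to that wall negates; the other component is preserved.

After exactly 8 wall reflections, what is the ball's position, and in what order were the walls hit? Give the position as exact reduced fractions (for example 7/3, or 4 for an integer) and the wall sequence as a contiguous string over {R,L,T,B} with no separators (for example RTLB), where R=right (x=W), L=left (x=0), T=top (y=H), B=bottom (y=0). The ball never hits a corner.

1. t=1 → B at (8,0); v=(1,1)
2. t=2 → R at (10,2); v=(-1,1)
3. t=5 → T at (5,7); v=(-1,-1)
4. t=5 → L at (0,2); v=(1,-1)
5. t=2 → B at (2,0); v=(1,1)
6. t=7 → T at (9,7); v=(1,-1)
7. t=1 → R at (10,6); v=(-1,-1)
8. t=6 → B at (4,0); v=(-1,1)

Final position: (4,0)
Wall sequence: BRTLBTRB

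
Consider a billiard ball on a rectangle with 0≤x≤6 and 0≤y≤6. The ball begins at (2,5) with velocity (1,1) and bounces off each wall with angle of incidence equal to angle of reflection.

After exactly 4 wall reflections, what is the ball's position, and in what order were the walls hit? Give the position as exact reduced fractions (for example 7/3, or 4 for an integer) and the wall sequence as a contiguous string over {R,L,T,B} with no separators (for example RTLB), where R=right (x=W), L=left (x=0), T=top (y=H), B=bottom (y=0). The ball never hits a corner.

1. t=1 → T at (3,6); v=(1,-1)
2. t=3 → R at (6,3); v=(-1,-1)
3. t=3 → B at (3,0); v=(-1,1)
4. t=3 → L at (0,3); v=(1,1)

Final position: (0,3)
Wall sequence: TRBL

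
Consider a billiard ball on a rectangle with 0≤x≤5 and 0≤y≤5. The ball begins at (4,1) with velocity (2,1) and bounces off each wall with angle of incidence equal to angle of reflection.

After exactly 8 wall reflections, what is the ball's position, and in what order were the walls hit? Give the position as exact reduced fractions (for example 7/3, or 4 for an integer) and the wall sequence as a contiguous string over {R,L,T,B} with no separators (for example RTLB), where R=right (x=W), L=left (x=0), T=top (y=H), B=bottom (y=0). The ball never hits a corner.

1. t=1/2 → R at (5,3/2); v=(-2,1)
2. t=5/2 → L at (0,4); v=(2,1)
3. t=1 → T at (2,5); v=(2,-1)
4. t=3/2 → R at (5,7/2); v=(-2,-1)
5. t=5/2 → L at (0,1); v=(2,-1)
6. t=1 → B at (2,0); v=(2,1)
7. t=3/2 → R at (5,3/2); v=(-2,1)
8. t=5/2 → L at (0,4); v=(2,1)

Final position: (0,4)
Wall sequence: RLTRLBRL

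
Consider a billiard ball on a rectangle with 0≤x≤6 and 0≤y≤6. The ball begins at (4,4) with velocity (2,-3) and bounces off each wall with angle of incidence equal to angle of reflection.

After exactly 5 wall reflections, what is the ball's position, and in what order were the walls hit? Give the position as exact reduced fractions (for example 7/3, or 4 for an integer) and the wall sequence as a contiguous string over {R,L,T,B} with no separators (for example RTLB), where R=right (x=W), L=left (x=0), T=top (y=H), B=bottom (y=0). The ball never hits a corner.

Final position: (8/3,0)
Wall sequence: RBTLB

1. t=1 → R at (6,1); v=(-2,-3)
2. t=1/3 → B at (16/3,0); v=(-2,3)
3. t=2 → T at (4/3,6); v=(-2,-3)
4. t=2/3 → L at (0,4); v=(2,-3)
5. t=4/3 → B at (8/3,0); v=(2,3)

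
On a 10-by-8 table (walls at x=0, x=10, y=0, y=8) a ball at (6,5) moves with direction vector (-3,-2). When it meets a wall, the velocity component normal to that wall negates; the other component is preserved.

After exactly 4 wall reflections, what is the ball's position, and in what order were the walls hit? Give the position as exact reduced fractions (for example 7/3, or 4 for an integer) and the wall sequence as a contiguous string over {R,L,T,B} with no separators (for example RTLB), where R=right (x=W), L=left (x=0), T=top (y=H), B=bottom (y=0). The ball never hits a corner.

1. t=2 → L at (0,1); v=(3,-2)
2. t=1/2 → B at (3/2,0); v=(3,2)
3. t=17/6 → R at (10,17/3); v=(-3,2)
4. t=7/6 → T at (13/2,8); v=(-3,-2)

Final position: (13/2,8)
Wall sequence: LBRT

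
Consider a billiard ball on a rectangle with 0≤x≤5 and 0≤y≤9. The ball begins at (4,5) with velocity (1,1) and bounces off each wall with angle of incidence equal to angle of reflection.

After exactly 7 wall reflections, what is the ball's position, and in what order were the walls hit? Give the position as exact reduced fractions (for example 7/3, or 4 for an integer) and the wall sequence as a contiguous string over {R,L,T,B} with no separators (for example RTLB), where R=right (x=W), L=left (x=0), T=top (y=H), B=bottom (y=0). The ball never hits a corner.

1. t=1 → R at (5,6); v=(-1,1)
2. t=3 → T at (2,9); v=(-1,-1)
3. t=2 → L at (0,7); v=(1,-1)
4. t=5 → R at (5,2); v=(-1,-1)
5. t=2 → B at (3,0); v=(-1,1)
6. t=3 → L at (0,3); v=(1,1)
7. t=5 → R at (5,8); v=(-1,1)

Final position: (5,8)
Wall sequence: RTLRBLR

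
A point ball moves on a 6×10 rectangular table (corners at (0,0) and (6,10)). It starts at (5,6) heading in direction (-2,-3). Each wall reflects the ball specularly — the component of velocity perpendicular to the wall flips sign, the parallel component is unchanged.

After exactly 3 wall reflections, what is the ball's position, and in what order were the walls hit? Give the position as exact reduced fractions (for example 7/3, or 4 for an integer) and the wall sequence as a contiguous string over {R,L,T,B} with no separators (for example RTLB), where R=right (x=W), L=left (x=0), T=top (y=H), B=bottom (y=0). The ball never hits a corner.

Final position: (17/3,10)
Wall sequence: BLT

1. t=2 → B at (1,0); v=(-2,3)
2. t=1/2 → L at (0,3/2); v=(2,3)
3. t=17/6 → T at (17/3,10); v=(2,-3)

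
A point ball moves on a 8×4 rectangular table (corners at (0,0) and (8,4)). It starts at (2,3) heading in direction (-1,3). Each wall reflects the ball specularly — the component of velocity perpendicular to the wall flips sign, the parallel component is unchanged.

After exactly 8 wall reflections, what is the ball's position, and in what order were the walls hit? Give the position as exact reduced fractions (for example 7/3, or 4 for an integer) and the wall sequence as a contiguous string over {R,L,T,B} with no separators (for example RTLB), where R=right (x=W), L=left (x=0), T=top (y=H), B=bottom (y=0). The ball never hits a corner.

Final position: (19/3,4)
Wall sequence: TBLTBTBT

1. t=1/3 → T at (5/3,4); v=(-1,-3)
2. t=4/3 → B at (1/3,0); v=(-1,3)
3. t=1/3 → L at (0,1); v=(1,3)
4. t=1 → T at (1,4); v=(1,-3)
5. t=4/3 → B at (7/3,0); v=(1,3)
6. t=4/3 → T at (11/3,4); v=(1,-3)
7. t=4/3 → B at (5,0); v=(1,3)
8. t=4/3 → T at (19/3,4); v=(1,-3)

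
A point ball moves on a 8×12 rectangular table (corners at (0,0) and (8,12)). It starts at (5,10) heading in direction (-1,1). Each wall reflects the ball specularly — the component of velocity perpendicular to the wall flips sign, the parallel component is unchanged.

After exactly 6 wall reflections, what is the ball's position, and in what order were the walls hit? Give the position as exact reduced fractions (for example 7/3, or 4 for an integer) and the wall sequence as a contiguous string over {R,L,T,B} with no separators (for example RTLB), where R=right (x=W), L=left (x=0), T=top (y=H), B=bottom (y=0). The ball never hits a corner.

Final position: (5,12)
Wall sequence: TLRBLT

1. t=2 → T at (3,12); v=(-1,-1)
2. t=3 → L at (0,9); v=(1,-1)
3. t=8 → R at (8,1); v=(-1,-1)
4. t=1 → B at (7,0); v=(-1,1)
5. t=7 → L at (0,7); v=(1,1)
6. t=5 → T at (5,12); v=(1,-1)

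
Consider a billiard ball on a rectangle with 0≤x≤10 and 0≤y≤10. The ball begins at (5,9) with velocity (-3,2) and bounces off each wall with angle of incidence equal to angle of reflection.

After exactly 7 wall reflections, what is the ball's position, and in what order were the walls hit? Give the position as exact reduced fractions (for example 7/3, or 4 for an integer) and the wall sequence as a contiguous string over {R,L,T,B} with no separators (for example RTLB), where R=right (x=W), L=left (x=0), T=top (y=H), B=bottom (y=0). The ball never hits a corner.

Final position: (10,23/3)
Wall sequence: TLRBLTR

1. t=1/2 → T at (7/2,10); v=(-3,-2)
2. t=7/6 → L at (0,23/3); v=(3,-2)
3. t=10/3 → R at (10,1); v=(-3,-2)
4. t=1/2 → B at (17/2,0); v=(-3,2)
5. t=17/6 → L at (0,17/3); v=(3,2)
6. t=13/6 → T at (13/2,10); v=(3,-2)
7. t=7/6 → R at (10,23/3); v=(-3,-2)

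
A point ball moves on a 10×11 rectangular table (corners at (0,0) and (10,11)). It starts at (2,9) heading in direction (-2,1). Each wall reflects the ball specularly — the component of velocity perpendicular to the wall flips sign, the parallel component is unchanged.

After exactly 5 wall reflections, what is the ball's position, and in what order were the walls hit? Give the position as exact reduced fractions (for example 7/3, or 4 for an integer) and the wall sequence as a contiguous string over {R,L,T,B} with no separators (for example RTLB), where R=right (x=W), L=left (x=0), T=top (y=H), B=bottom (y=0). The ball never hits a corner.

Final position: (4,0)
Wall sequence: LTRLB

1. t=1 → L at (0,10); v=(2,1)
2. t=1 → T at (2,11); v=(2,-1)
3. t=4 → R at (10,7); v=(-2,-1)
4. t=5 → L at (0,2); v=(2,-1)
5. t=2 → B at (4,0); v=(2,1)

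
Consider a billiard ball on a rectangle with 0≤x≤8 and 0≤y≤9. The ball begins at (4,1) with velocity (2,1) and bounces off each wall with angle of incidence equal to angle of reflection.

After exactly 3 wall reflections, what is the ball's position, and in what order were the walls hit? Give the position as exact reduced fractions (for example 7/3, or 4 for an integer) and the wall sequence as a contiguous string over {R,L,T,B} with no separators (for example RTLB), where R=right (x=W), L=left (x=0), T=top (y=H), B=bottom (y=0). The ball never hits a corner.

Final position: (4,9)
Wall sequence: RLT

1. t=2 → R at (8,3); v=(-2,1)
2. t=4 → L at (0,7); v=(2,1)
3. t=2 → T at (4,9); v=(2,-1)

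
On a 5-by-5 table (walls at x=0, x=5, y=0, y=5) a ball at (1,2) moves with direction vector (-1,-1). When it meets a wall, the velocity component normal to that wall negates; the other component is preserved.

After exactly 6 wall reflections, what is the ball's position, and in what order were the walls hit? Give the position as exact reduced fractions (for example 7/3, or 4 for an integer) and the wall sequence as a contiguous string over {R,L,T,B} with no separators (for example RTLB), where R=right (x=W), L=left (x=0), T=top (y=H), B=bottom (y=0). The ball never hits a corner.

Final position: (1,0)
Wall sequence: LBRTLB

1. t=1 → L at (0,1); v=(1,-1)
2. t=1 → B at (1,0); v=(1,1)
3. t=4 → R at (5,4); v=(-1,1)
4. t=1 → T at (4,5); v=(-1,-1)
5. t=4 → L at (0,1); v=(1,-1)
6. t=1 → B at (1,0); v=(1,1)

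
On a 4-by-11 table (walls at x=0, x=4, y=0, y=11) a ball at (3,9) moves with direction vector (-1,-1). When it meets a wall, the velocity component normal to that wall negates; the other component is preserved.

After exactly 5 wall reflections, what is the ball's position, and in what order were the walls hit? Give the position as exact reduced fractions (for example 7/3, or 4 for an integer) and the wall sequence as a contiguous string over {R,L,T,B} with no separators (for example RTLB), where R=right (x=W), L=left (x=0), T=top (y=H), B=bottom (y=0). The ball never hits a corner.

Final position: (4,6)
Wall sequence: LRBLR

1. t=3 → L at (0,6); v=(1,-1)
2. t=4 → R at (4,2); v=(-1,-1)
3. t=2 → B at (2,0); v=(-1,1)
4. t=2 → L at (0,2); v=(1,1)
5. t=4 → R at (4,6); v=(-1,1)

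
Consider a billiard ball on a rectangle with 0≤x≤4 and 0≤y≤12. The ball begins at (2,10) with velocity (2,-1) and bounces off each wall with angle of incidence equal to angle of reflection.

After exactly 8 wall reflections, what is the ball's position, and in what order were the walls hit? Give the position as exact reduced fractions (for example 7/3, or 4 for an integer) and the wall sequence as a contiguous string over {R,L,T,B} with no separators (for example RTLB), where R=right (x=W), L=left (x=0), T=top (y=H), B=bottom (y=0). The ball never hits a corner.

Final position: (4,3)
Wall sequence: RLRLRBLR

1. t=1 → R at (4,9); v=(-2,-1)
2. t=2 → L at (0,7); v=(2,-1)
3. t=2 → R at (4,5); v=(-2,-1)
4. t=2 → L at (0,3); v=(2,-1)
5. t=2 → R at (4,1); v=(-2,-1)
6. t=1 → B at (2,0); v=(-2,1)
7. t=1 → L at (0,1); v=(2,1)
8. t=2 → R at (4,3); v=(-2,1)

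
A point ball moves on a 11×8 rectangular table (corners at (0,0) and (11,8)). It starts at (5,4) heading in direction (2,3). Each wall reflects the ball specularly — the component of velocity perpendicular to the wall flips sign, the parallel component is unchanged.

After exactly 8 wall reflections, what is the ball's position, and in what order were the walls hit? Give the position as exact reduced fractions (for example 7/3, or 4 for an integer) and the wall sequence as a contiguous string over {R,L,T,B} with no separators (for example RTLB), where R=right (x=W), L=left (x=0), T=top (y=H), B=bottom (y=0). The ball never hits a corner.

1. t=4/3 → T at (23/3,8); v=(2,-3)
2. t=5/3 → R at (11,3); v=(-2,-3)
3. t=1 → B at (9,0); v=(-2,3)
4. t=8/3 → T at (11/3,8); v=(-2,-3)
5. t=11/6 → L at (0,5/2); v=(2,-3)
6. t=5/6 → B at (5/3,0); v=(2,3)
7. t=8/3 → T at (7,8); v=(2,-3)
8. t=2 → R at (11,2); v=(-2,-3)

Final position: (11,2)
Wall sequence: TRBTLBTR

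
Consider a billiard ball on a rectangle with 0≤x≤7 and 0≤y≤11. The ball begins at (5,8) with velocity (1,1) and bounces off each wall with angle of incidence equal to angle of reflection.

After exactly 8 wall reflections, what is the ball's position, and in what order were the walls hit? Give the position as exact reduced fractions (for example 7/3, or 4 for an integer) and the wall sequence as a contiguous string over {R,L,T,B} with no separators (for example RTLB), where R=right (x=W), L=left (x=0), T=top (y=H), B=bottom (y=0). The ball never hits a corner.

1. t=2 → R at (7,10); v=(-1,1)
2. t=1 → T at (6,11); v=(-1,-1)
3. t=6 → L at (0,5); v=(1,-1)
4. t=5 → B at (5,0); v=(1,1)
5. t=2 → R at (7,2); v=(-1,1)
6. t=7 → L at (0,9); v=(1,1)
7. t=2 → T at (2,11); v=(1,-1)
8. t=5 → R at (7,6); v=(-1,-1)

Final position: (7,6)
Wall sequence: RTLBRLTR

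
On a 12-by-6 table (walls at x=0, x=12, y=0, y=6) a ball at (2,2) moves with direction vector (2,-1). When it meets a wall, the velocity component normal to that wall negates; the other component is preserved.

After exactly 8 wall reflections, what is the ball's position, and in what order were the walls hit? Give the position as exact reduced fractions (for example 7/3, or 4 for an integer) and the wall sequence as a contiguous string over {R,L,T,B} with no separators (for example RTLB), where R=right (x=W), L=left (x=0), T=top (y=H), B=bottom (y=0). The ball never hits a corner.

Final position: (0,3)
Wall sequence: BRTLBRTL

1. t=2 → B at (6,0); v=(2,1)
2. t=3 → R at (12,3); v=(-2,1)
3. t=3 → T at (6,6); v=(-2,-1)
4. t=3 → L at (0,3); v=(2,-1)
5. t=3 → B at (6,0); v=(2,1)
6. t=3 → R at (12,3); v=(-2,1)
7. t=3 → T at (6,6); v=(-2,-1)
8. t=3 → L at (0,3); v=(2,-1)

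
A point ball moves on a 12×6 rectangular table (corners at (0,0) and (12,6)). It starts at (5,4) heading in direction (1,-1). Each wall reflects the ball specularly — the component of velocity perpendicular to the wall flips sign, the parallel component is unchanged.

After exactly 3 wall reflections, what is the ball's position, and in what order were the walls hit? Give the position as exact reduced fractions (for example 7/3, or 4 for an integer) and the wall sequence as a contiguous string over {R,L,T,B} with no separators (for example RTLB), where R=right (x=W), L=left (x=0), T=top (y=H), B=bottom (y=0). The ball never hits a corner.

Final position: (9,6)
Wall sequence: BRT

1. t=4 → B at (9,0); v=(1,1)
2. t=3 → R at (12,3); v=(-1,1)
3. t=3 → T at (9,6); v=(-1,-1)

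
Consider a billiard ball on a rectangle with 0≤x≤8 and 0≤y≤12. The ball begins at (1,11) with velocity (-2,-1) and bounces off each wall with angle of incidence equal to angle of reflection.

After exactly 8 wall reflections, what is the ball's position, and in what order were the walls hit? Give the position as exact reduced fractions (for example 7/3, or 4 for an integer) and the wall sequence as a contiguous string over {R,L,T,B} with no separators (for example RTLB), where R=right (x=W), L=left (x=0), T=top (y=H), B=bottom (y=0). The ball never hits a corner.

Final position: (3,12)
Wall sequence: LRLBRLRT

1. t=1/2 → L at (0,21/2); v=(2,-1)
2. t=4 → R at (8,13/2); v=(-2,-1)
3. t=4 → L at (0,5/2); v=(2,-1)
4. t=5/2 → B at (5,0); v=(2,1)
5. t=3/2 → R at (8,3/2); v=(-2,1)
6. t=4 → L at (0,11/2); v=(2,1)
7. t=4 → R at (8,19/2); v=(-2,1)
8. t=5/2 → T at (3,12); v=(-2,-1)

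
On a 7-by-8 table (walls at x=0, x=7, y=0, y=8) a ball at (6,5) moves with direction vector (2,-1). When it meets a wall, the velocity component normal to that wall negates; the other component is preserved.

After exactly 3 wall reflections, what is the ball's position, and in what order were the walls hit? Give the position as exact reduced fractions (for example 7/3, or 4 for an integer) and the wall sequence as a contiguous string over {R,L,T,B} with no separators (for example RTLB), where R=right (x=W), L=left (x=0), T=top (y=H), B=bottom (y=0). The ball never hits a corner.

Final position: (2,0)
Wall sequence: RLB

1. t=1/2 → R at (7,9/2); v=(-2,-1)
2. t=7/2 → L at (0,1); v=(2,-1)
3. t=1 → B at (2,0); v=(2,1)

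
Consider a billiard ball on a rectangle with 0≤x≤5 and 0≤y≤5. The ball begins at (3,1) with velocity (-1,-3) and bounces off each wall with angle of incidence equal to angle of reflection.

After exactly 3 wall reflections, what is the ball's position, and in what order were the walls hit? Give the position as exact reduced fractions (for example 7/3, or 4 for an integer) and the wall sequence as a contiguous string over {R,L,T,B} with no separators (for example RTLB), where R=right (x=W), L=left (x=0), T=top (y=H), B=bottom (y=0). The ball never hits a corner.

Final position: (0,2)
Wall sequence: BTL

1. t=1/3 → B at (8/3,0); v=(-1,3)
2. t=5/3 → T at (1,5); v=(-1,-3)
3. t=1 → L at (0,2); v=(1,-3)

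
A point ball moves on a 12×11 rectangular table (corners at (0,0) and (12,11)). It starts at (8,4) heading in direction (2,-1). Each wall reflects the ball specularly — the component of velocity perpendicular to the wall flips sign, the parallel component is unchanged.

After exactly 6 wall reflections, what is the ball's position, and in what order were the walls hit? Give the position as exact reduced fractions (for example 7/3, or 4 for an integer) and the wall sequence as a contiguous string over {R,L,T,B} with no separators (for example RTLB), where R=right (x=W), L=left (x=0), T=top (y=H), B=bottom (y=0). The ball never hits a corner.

Final position: (0,6)
Wall sequence: RBLRTL

1. t=2 → R at (12,2); v=(-2,-1)
2. t=2 → B at (8,0); v=(-2,1)
3. t=4 → L at (0,4); v=(2,1)
4. t=6 → R at (12,10); v=(-2,1)
5. t=1 → T at (10,11); v=(-2,-1)
6. t=5 → L at (0,6); v=(2,-1)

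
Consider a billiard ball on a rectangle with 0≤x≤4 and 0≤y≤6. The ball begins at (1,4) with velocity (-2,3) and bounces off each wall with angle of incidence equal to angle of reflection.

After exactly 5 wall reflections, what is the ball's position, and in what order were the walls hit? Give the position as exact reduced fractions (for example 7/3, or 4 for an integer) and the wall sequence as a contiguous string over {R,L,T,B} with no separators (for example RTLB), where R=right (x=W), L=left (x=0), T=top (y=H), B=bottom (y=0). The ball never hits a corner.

1. t=1/2 → L at (0,11/2); v=(2,3)
2. t=1/6 → T at (1/3,6); v=(2,-3)
3. t=11/6 → R at (4,1/2); v=(-2,-3)
4. t=1/6 → B at (11/3,0); v=(-2,3)
5. t=11/6 → L at (0,11/2); v=(2,3)

Final position: (0,11/2)
Wall sequence: LTRBL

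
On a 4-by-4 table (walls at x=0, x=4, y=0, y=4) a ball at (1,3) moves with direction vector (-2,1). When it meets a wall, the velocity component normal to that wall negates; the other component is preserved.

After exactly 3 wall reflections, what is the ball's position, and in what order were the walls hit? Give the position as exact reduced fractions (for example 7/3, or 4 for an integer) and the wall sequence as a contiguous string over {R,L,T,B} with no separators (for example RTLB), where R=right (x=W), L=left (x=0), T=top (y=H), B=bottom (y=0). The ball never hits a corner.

Final position: (4,5/2)
Wall sequence: LTR

1. t=1/2 → L at (0,7/2); v=(2,1)
2. t=1/2 → T at (1,4); v=(2,-1)
3. t=3/2 → R at (4,5/2); v=(-2,-1)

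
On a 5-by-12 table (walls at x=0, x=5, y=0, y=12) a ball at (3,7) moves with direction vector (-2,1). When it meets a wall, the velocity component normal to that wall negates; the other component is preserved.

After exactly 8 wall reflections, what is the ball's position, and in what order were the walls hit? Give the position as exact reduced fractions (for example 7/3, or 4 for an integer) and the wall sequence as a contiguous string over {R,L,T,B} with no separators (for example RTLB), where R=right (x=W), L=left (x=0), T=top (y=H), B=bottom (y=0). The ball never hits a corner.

Final position: (0,1/2)
Wall sequence: LRTLRLRL

1. t=3/2 → L at (0,17/2); v=(2,1)
2. t=5/2 → R at (5,11); v=(-2,1)
3. t=1 → T at (3,12); v=(-2,-1)
4. t=3/2 → L at (0,21/2); v=(2,-1)
5. t=5/2 → R at (5,8); v=(-2,-1)
6. t=5/2 → L at (0,11/2); v=(2,-1)
7. t=5/2 → R at (5,3); v=(-2,-1)
8. t=5/2 → L at (0,1/2); v=(2,-1)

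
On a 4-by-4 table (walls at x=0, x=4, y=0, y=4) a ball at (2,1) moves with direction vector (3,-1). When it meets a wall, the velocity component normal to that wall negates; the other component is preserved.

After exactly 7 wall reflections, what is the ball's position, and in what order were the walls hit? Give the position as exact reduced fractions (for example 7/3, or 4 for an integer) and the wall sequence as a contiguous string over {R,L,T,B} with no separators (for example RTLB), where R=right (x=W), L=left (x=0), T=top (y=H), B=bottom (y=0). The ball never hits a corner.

1. t=2/3 → R at (4,1/3); v=(-3,-1)
2. t=1/3 → B at (3,0); v=(-3,1)
3. t=1 → L at (0,1); v=(3,1)
4. t=4/3 → R at (4,7/3); v=(-3,1)
5. t=4/3 → L at (0,11/3); v=(3,1)
6. t=1/3 → T at (1,4); v=(3,-1)
7. t=1 → R at (4,3); v=(-3,-1)

Final position: (4,3)
Wall sequence: RBLRLTR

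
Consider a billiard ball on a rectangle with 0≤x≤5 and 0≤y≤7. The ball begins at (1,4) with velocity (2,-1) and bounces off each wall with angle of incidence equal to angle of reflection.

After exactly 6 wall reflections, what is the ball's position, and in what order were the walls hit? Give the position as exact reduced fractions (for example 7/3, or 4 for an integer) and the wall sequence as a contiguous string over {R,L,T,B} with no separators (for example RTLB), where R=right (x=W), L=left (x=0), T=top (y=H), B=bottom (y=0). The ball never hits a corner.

Final position: (3,7)
Wall sequence: RBLRLT

1. t=2 → R at (5,2); v=(-2,-1)
2. t=2 → B at (1,0); v=(-2,1)
3. t=1/2 → L at (0,1/2); v=(2,1)
4. t=5/2 → R at (5,3); v=(-2,1)
5. t=5/2 → L at (0,11/2); v=(2,1)
6. t=3/2 → T at (3,7); v=(2,-1)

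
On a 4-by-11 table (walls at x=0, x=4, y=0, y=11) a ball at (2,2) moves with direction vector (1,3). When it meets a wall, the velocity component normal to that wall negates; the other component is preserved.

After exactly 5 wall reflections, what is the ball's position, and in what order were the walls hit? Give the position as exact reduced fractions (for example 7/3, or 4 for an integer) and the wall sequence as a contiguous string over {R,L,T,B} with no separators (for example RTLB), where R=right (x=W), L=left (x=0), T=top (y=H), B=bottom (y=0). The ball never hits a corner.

Final position: (4,10)
Wall sequence: RTLBR

1. t=2 → R at (4,8); v=(-1,3)
2. t=1 → T at (3,11); v=(-1,-3)
3. t=3 → L at (0,2); v=(1,-3)
4. t=2/3 → B at (2/3,0); v=(1,3)
5. t=10/3 → R at (4,10); v=(-1,3)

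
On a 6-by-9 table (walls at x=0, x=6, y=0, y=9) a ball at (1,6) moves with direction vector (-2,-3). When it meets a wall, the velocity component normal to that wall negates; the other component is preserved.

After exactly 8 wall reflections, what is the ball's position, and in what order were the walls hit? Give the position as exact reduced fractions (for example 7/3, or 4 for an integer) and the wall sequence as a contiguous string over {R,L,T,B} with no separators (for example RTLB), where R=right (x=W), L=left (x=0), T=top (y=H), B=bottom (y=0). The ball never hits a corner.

Final position: (3,9)
Wall sequence: LBRTLBRT

1. t=1/2 → L at (0,9/2); v=(2,-3)
2. t=3/2 → B at (3,0); v=(2,3)
3. t=3/2 → R at (6,9/2); v=(-2,3)
4. t=3/2 → T at (3,9); v=(-2,-3)
5. t=3/2 → L at (0,9/2); v=(2,-3)
6. t=3/2 → B at (3,0); v=(2,3)
7. t=3/2 → R at (6,9/2); v=(-2,3)
8. t=3/2 → T at (3,9); v=(-2,-3)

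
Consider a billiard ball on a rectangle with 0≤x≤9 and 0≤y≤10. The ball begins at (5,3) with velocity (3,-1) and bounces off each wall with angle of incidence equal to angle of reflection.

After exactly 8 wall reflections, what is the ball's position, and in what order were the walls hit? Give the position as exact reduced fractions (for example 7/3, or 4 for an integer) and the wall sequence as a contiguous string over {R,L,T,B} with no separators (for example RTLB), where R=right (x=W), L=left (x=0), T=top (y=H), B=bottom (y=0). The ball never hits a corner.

1. t=4/3 → R at (9,5/3); v=(-3,-1)
2. t=5/3 → B at (4,0); v=(-3,1)
3. t=4/3 → L at (0,4/3); v=(3,1)
4. t=3 → R at (9,13/3); v=(-3,1)
5. t=3 → L at (0,22/3); v=(3,1)
6. t=8/3 → T at (8,10); v=(3,-1)
7. t=1/3 → R at (9,29/3); v=(-3,-1)
8. t=3 → L at (0,20/3); v=(3,-1)

Final position: (0,20/3)
Wall sequence: RBLRLTRL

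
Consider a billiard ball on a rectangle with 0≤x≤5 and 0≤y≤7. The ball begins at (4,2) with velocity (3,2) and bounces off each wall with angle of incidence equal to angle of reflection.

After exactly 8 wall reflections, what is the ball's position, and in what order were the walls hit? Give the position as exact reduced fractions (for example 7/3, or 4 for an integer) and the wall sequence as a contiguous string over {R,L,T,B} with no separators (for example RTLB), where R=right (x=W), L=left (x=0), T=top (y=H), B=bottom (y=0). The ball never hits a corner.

1. t=1/3 → R at (5,8/3); v=(-3,2)
2. t=5/3 → L at (0,6); v=(3,2)
3. t=1/2 → T at (3/2,7); v=(3,-2)
4. t=7/6 → R at (5,14/3); v=(-3,-2)
5. t=5/3 → L at (0,4/3); v=(3,-2)
6. t=2/3 → B at (2,0); v=(3,2)
7. t=1 → R at (5,2); v=(-3,2)
8. t=5/3 → L at (0,16/3); v=(3,2)

Final position: (0,16/3)
Wall sequence: RLTRLBRL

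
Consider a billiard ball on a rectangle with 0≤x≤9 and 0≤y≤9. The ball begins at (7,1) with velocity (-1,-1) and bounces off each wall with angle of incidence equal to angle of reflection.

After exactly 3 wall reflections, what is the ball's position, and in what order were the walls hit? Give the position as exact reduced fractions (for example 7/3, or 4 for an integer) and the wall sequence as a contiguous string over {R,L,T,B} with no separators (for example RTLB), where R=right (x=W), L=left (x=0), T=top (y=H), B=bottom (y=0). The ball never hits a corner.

Final position: (3,9)
Wall sequence: BLT

1. t=1 → B at (6,0); v=(-1,1)
2. t=6 → L at (0,6); v=(1,1)
3. t=3 → T at (3,9); v=(1,-1)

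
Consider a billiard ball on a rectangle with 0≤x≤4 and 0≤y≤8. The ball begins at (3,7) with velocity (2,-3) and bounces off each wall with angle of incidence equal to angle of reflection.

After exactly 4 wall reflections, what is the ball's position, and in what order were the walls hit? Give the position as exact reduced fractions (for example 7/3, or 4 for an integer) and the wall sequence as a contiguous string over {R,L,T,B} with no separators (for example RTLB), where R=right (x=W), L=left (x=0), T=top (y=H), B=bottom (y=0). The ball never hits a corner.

Final position: (4,13/2)
Wall sequence: RBLR

1. t=1/2 → R at (4,11/2); v=(-2,-3)
2. t=11/6 → B at (1/3,0); v=(-2,3)
3. t=1/6 → L at (0,1/2); v=(2,3)
4. t=2 → R at (4,13/2); v=(-2,3)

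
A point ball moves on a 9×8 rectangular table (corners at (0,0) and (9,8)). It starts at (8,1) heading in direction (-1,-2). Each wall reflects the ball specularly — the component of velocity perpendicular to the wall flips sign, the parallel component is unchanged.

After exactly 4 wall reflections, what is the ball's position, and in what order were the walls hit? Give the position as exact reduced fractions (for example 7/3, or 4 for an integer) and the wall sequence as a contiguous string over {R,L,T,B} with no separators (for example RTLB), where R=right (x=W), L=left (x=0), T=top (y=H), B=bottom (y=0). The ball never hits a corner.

Final position: (1/2,0)
Wall sequence: BTLB

1. t=1/2 → B at (15/2,0); v=(-1,2)
2. t=4 → T at (7/2,8); v=(-1,-2)
3. t=7/2 → L at (0,1); v=(1,-2)
4. t=1/2 → B at (1/2,0); v=(1,2)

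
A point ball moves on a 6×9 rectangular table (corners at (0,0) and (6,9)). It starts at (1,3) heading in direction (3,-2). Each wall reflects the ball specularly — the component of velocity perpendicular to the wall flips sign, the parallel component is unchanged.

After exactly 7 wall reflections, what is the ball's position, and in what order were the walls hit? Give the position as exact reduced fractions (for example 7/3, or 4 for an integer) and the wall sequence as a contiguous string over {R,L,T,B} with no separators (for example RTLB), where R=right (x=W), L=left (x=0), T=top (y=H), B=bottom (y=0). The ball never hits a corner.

1. t=3/2 → B at (11/2,0); v=(3,2)
2. t=1/6 → R at (6,1/3); v=(-3,2)
3. t=2 → L at (0,13/3); v=(3,2)
4. t=2 → R at (6,25/3); v=(-3,2)
5. t=1/3 → T at (5,9); v=(-3,-2)
6. t=5/3 → L at (0,17/3); v=(3,-2)
7. t=2 → R at (6,5/3); v=(-3,-2)

Final position: (6,5/3)
Wall sequence: BRLRTLR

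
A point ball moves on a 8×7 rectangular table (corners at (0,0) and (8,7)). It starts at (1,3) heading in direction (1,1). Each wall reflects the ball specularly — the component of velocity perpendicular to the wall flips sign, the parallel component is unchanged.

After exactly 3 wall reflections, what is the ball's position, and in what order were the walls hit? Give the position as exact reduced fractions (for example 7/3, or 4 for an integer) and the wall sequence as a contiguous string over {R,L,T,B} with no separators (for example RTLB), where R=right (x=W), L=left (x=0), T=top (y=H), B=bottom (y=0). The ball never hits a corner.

1. t=4 → T at (5,7); v=(1,-1)
2. t=3 → R at (8,4); v=(-1,-1)
3. t=4 → B at (4,0); v=(-1,1)

Final position: (4,0)
Wall sequence: TRB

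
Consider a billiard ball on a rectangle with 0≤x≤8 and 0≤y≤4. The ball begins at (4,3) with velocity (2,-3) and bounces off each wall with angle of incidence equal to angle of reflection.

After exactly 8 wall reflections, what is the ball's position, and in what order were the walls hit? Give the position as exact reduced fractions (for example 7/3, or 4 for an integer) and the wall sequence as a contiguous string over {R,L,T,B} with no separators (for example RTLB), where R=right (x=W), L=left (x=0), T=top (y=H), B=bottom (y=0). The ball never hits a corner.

Final position: (10/3,4)
Wall sequence: BRTBTLBT

1. t=1 → B at (6,0); v=(2,3)
2. t=1 → R at (8,3); v=(-2,3)
3. t=1/3 → T at (22/3,4); v=(-2,-3)
4. t=4/3 → B at (14/3,0); v=(-2,3)
5. t=4/3 → T at (2,4); v=(-2,-3)
6. t=1 → L at (0,1); v=(2,-3)
7. t=1/3 → B at (2/3,0); v=(2,3)
8. t=4/3 → T at (10/3,4); v=(2,-3)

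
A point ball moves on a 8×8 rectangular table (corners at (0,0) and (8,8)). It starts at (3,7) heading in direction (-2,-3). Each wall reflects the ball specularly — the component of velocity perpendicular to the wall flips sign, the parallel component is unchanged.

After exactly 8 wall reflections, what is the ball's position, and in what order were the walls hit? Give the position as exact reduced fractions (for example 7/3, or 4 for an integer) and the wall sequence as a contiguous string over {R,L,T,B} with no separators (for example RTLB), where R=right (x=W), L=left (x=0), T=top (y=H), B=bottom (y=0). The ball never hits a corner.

Final position: (7,0)
Wall sequence: LBTRBLTB

1. t=3/2 → L at (0,5/2); v=(2,-3)
2. t=5/6 → B at (5/3,0); v=(2,3)
3. t=8/3 → T at (7,8); v=(2,-3)
4. t=1/2 → R at (8,13/2); v=(-2,-3)
5. t=13/6 → B at (11/3,0); v=(-2,3)
6. t=11/6 → L at (0,11/2); v=(2,3)
7. t=5/6 → T at (5/3,8); v=(2,-3)
8. t=8/3 → B at (7,0); v=(2,3)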